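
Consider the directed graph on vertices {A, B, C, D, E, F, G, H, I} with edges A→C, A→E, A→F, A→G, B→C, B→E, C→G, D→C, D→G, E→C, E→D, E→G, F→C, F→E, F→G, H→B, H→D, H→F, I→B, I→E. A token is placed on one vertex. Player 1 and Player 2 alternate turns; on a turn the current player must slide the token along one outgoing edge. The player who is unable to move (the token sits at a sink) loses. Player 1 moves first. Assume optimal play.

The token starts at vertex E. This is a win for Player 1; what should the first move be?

Compute win/loss labels from the base case upward. A position with no move is L. Any other position is W if it can reach an L in one move, else L.
Every edge goes from a vertex to one that appears earlier in the order G, C, D, E, F, B, H, A, I, so processing vertices in that order labels each vertex after all of its successors.
G: no outgoing edge → L
C: W (go to G, an L position)
D: W (go to G, an L position)
E: W (go to G, an L position)
F: W (go to G, an L position)
B: L (options E(W), C(W) are all W)
H: W (go to B, an L position)
A: W (go to G, an L position)
I: W (go to B, an L position)
From E, the L positions reachable in one move are: G.

Move to G.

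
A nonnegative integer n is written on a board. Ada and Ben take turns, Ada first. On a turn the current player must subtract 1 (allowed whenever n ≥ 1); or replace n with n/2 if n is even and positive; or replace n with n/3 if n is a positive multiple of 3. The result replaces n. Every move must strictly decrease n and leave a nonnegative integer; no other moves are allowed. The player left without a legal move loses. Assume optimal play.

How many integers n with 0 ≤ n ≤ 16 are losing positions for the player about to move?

Label each position W (a win for the player to move) or L (a loss). A position with no legal move is L; any other position is W exactly when some move reaches an L, and L when every move reaches a W.
n=0: no move → L
n=1: W (go to 0, an L position)
n=2: L (sole option 1(W) is W)
n=3: W (go to 2, an L position)
n=4: W (go to 2, an L position)
n=5: L (sole option 4(W) is W)
n=6: W (go to 2, an L position)
n=7: L (sole option 6(W) is W)
n=8: W (go to 7, an L position)
n=9: L (options 3(W), 8(W) are all W)
n=10: W (go to 5, an L position)
n=11: L (sole option 10(W) is W)
n=12: W (go to 11, an L position)
n=13: L (sole option 12(W) is W)
n=14: W (go to 7, an L position)
n=15: W (go to 5, an L position)
n=16: L (options 8(W), 15(W) are all W)
L entries with 0 ≤ n ≤ 16: n = 0, 2, 5, 7, 9, 11, 13, 16; that makes 8.

8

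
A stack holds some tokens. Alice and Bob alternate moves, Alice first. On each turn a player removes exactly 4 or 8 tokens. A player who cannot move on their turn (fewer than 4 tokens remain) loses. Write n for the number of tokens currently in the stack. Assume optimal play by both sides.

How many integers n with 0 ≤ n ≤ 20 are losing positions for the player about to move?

8

Build the W/L table. Terminal = L. A non-terminal position is W if it has a move to some L; otherwise it is L.
n=0: no move → L
n=1: no move → L
n=2: no move → L
n=3: no move → L
n=4: W (go to 0, an L position)
n=5: W (go to 1, an L position)
n=6: W (go to 2, an L position)
n=7: W (go to 3, an L position)
n=8: W (go to 0, an L position)
n=9: W (go to 1, an L position)
n=10: W (go to 2, an L position)
n=11: W (go to 3, an L position)
n=12: L (options 8(W), 4(W) are all W)
n=13: L (options 9(W), 5(W) are all W)
n=14: L (options 10(W), 6(W) are all W)
n=15: L (options 11(W), 7(W) are all W)
n=16: W (go to 12, an L position)
n=17: W (go to 13, an L position)
n=18: W (go to 14, an L position)
n=19: W (go to 15, an L position)
n=20: W (go to 12, an L position)
L entries with 0 ≤ n ≤ 20: n = 0, 1, 2, 3, 12, 13, 14, 15; that makes 8.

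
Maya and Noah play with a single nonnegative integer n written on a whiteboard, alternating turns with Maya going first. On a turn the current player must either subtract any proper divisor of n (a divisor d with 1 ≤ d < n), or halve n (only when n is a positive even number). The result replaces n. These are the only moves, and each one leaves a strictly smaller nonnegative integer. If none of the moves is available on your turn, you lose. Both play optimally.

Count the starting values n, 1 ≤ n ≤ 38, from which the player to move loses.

Positions with no move are L. A position that does have a move is losing for the player to move precisely when every available move leads to a winning position for the opponent. Fill in the labels:
n=0: no move → L
n=1: no move → L
n=2: W (go to 1, an L position)
n=3: L (sole option 2(W) is W)
n=4: W (go to 3, an L position)
n=5: L (sole option 4(W) is W)
n=6: W (go to 3, an L position)
n=7: L (sole option 6(W) is W)
n=8: W (go to 7, an L position)
n=9: L (options 6(W), 8(W) are all W)
n=10: W (go to 5, an L position)
n=11: L (sole option 10(W) is W)
n=12: W (go to 9, an L position)
n=13: L (sole option 12(W) is W)
n=14: W (go to 7, an L position)
n=15: L (options 10(W), 12(W), 14(W) are all W)
n=16: W (go to 15, an L position)
n=17: L (sole option 16(W) is W)
n=18: W (go to 9, an L position)
n=19: L (sole option 18(W) is W)
n=20: W (go to 15, an L position)
n=21: L (options 14(W), 18(W), 20(W) are all W)
n=22: W (go to 11, an L position)
n=23: L (sole option 22(W) is W)
n=24: W (go to 21, an L position)
n=25: L (options 20(W), 24(W) are all W)
n=26: W (go to 13, an L position)
n=27: L (options 18(W), 24(W), 26(W) are all W)
n=28: W (go to 21, an L position)
n=29: L (sole option 28(W) is W)
n=30: W (go to 15, an L position)
n=31: L (sole option 30(W) is W)
n=32: W (go to 31, an L position)
n=33: L (options 22(W), 30(W), 32(W) are all W)
n=34: W (go to 17, an L position)
n=35: L (options 28(W), 30(W), 34(W) are all W)
n=36: W (go to 27, an L position)
n=37: L (sole option 36(W) is W)
n=38: W (go to 19, an L position)
L entries with 1 ≤ n ≤ 38 (n=0 is outside the asked range and is not counted): n = 1, 3, 5, 7, 9, 11, 13, 15, 17, 19, 21, 23, 25, 27, 29, 31, 33, 35, 37; that makes 19.

19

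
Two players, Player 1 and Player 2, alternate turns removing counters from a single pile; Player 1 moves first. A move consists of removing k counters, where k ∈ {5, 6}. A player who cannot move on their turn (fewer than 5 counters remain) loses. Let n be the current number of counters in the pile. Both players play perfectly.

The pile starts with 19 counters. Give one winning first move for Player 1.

Remove 5, leaving 14.

Classify positions by backward induction: terminal positions (no move available) are L. From any other position, the mover wins iff some move reaches an L.
n=0: no move → L
n=1: no move → L
n=2: no move → L
n=3: no move → L
n=4: no move → L
n=5: can move to 0, which is L ⇒ W
n=6: can move to 1, which is L ⇒ W
n=7: can move to 2, which is L ⇒ W
n=8: can move to 3, which is L ⇒ W
n=9: can move to 4, which is L ⇒ W
n=10: can move to 4, which is L ⇒ W
n=11: moves to 6(W), 5(W); every one is W ⇒ L
n=12: moves to 7(W), 6(W); every one is W ⇒ L
n=13: moves to 8(W), 7(W); every one is W ⇒ L
n=14: moves to 9(W), 8(W); every one is W ⇒ L
n=15: moves to 10(W), 9(W); every one is W ⇒ L
n=16: can move to 11, which is L ⇒ W
n=17: can move to 12, which is L ⇒ W
n=18: can move to 13, which is L ⇒ W
n=19: can move to 14, which is L ⇒ W
From 19, the L positions reachable in one move are: 14, 13. Any move reaching one of these is winning.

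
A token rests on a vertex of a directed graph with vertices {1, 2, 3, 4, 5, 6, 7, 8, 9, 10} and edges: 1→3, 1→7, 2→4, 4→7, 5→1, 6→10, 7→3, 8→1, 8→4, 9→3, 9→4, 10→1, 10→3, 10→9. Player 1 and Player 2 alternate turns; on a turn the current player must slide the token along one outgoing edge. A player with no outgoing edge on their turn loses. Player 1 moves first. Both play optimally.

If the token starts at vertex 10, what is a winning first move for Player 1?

Move to 3.

Use the standard recursion: the mover loses at a terminal position; elsewhere, the mover wins exactly when some move hands the opponent an L position.
Every edge goes from a vertex to one that appears earlier in the order 3, 7, 4, 1, 8, 2, 9, 10, 6, 5, so processing vertices in that order labels each vertex after all of its successors.
3: no outgoing edge → L
7: W (go to 3, an L position)
4: L (sole option 7(W) is W)
1: W (go to 3, an L position)
8: W (go to 4, an L position)
2: W (go to 4, an L position)
9: W (go to 4, an L position)
10: W (go to 3, an L position)
6: L (sole option 10(W) is W)
5: L (sole option 1(W) is W)
From 10, the L positions reachable in one move are: 3.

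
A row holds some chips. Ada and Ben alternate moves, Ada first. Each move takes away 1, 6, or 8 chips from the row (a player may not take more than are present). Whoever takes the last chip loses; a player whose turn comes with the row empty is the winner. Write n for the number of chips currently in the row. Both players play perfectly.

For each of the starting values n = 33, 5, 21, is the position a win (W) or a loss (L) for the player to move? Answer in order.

Positions with no move are W. A position that does have a move is losing for the player to move precisely when every available move leads to a winning position for the opponent. Fill in the labels:
n=0: no move; the opponent has just taken the last chip and therefore loses → W
n=1: the only move is to 0(W), a W ⇒ L
n=2: can move to 1, which is L ⇒ W
n=3: the only move is to 2(W), a W ⇒ L
n=4: can move to 3, which is L ⇒ W
n=5: the only move is to 4(W), a W ⇒ L
n=6: can move to 5, which is L ⇒ W
n=7: can move to 1, which is L ⇒ W
n=8: moves to 7(W), 2(W), 0(W); every one is W ⇒ L
n=9: can move to 8, which is L ⇒ W
n=10: moves to 9(W), 4(W), 2(W); every one is W ⇒ L
n=11: can move to 10, which is L ⇒ W
n=12: moves to 11(W), 6(W), 4(W); every one is W ⇒ L
n=13: can move to 12, which is L ⇒ W
n=14: can move to 8, which is L ⇒ W
n=15: moves to 14(W), 9(W), 7(W); every one is W ⇒ L
n=16: can move to 15, which is L ⇒ W
n=17: moves to 16(W), 11(W), 9(W); every one is W ⇒ L
n=18: can move to 17, which is L ⇒ W
n=19: moves to 18(W), 13(W), 11(W); every one is W ⇒ L
n=20: can move to 19, which is L ⇒ W
n=21: can move to 15, which is L ⇒ W
n=22: moves to 21(W), 16(W), 14(W); every one is W ⇒ L
n=23: can move to 22, which is L ⇒ W
n=24: moves to 23(W), 18(W), 16(W); every one is W ⇒ L
n=25: can move to 24, which is L ⇒ W
n=26: moves to 25(W), 20(W), 18(W); every one is W ⇒ L
n=27: can move to 26, which is L ⇒ W
n=28: can move to 22, which is L ⇒ W
n=29: moves to 28(W), 23(W), 21(W); every one is W ⇒ L
n=30: can move to 29, which is L ⇒ W
n=31: moves to 30(W), 25(W), 23(W); every one is W ⇒ L
n=32: can move to 31, which is L ⇒ W
n=33: moves to 32(W), 27(W), 25(W); every one is W ⇒ L

33: L, 5: L, 21: W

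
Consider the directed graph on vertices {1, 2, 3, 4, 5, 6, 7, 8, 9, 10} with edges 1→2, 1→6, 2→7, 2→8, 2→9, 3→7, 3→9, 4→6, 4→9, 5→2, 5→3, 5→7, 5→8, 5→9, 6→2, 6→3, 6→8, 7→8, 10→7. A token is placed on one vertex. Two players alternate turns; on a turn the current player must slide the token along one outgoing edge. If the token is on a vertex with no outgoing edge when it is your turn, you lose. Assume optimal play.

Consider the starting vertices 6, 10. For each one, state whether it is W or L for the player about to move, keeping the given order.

6: W, 10: L

Use the standard recursion: the mover loses at a terminal position; elsewhere, the mover wins exactly when some move hands the opponent an L position.
Every edge goes from a vertex to one that appears earlier in the order 8, 9, 7, 2, 10, 3, 6, 5, 4, 1, so processing vertices in that order labels each vertex after all of its successors.
8: no outgoing edge → L
9: no outgoing edge → L
7: can move to 8, which is L ⇒ W
2: can move to 9, which is L ⇒ W
10: the only move is to 7(W), a W ⇒ L
3: can move to 9, which is L ⇒ W
6: can move to 8, which is L ⇒ W
5: can move to 9, which is L ⇒ W
4: can move to 9, which is L ⇒ W
1: moves to 6(W), 2(W); every one is W ⇒ L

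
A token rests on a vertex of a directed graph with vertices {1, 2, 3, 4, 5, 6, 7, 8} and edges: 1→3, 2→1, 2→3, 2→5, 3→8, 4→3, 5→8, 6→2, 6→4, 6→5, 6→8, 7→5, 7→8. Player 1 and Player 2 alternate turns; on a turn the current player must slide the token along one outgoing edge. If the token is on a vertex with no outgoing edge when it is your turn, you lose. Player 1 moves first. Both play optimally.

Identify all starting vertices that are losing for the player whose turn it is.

Label each position W (a win for the player to move) or L (a loss). A position with no legal move is L; any other position is W exactly when some move reaches an L, and L when every move reaches a W.
Every edge goes from a vertex to one that appears earlier in the order 8, 5, 3, 7, 4, 1, 2, 6, so processing vertices in that order labels each vertex after all of its successors.
8: no outgoing edge → L
5: can move to 8, which is L ⇒ W
3: can move to 8, which is L ⇒ W
7: can move to 8, which is L ⇒ W
4: the only move is to 3(W), a W ⇒ L
1: the only move is to 3(W), a W ⇒ L
2: can move to 1, which is L ⇒ W
6: can move to 4, which is L ⇒ W
Reading off the rows marked L gives the requested list; there are 3 such vertices.

1, 4, 8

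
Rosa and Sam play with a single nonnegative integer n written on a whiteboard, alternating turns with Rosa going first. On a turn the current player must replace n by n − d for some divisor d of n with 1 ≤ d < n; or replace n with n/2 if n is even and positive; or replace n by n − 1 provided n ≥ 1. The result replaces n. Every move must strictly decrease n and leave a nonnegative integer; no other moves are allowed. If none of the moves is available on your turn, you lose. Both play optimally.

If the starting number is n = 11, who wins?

Sam wins.

Use the standard recursion: the mover loses at a terminal position; elsewhere, the mover wins exactly when some move hands the opponent an L position.
n=0: no move → L
n=1: →0(L), so W
n=2: →1(W) only, which is W, so L
n=3: →2(L), so W
n=4: →2(L), so W
n=5: →4(W) only, which is W, so L
n=6: →5(L), so W
n=7: →6(W) only, which is W, so L
n=8: →7(L), so W
n=9: →6(W), 8(W) — all W, so L
n=10: →5(L), so W
n=11: →10(W) only, which is W, so L
Every move from 11 reaches a W position, so the mover loses.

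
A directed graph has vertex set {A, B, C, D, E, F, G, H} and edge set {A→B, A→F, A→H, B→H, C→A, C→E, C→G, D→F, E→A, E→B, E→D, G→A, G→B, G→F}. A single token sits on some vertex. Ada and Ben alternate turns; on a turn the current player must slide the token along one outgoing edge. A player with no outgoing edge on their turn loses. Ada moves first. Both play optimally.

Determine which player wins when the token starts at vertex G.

Build the W/L table. Terminal = L. A non-terminal position is W if it has a move to some L; otherwise it is L.
Every edge goes from a vertex to one that appears earlier in the order F, H, B, A, G, D, E, C, so processing vertices in that order labels each vertex after all of its successors.
F: no outgoing edge → L
H: no outgoing edge → L
B: reaches L-position H → W
A: reaches L-position H → W
G: reaches L-position F → W
D: reaches L-position F → W
E: only reaches D(W), A(W), B(W), all W → L
C: reaches L-position E → W
From G Ada can move to F, reaching an L position.

Ada wins.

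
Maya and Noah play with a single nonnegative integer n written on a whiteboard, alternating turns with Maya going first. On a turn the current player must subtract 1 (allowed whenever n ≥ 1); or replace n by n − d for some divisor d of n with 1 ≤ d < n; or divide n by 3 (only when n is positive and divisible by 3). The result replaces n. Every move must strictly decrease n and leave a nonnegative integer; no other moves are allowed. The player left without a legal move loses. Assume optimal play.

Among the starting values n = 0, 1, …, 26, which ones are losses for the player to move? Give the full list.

Work bottom-up. With no move the player to move loses. Otherwise the position is W if at least one move leads to an L position for the opponent, and L if every move leads to a W.
n=0: no move → L
n=1: W (go to 0, an L position)
n=2: L (sole option 1(W) is W)
n=3: W (go to 2, an L position)
n=4: W (go to 2, an L position)
n=5: L (sole option 4(W) is W)
n=6: W (go to 2, an L position)
n=7: L (sole option 6(W) is W)
n=8: W (go to 7, an L position)
n=9: L (options 3(W), 6(W), 8(W) are all W)
n=10: W (go to 5, an L position)
n=11: L (sole option 10(W) is W)
n=12: W (go to 9, an L position)
n=13: L (sole option 12(W) is W)
n=14: W (go to 7, an L position)
n=15: W (go to 5, an L position)
n=16: L (options 8(W), 12(W), 14(W), 15(W) are all W)
n=17: W (go to 16, an L position)
n=18: W (go to 9, an L position)
n=19: L (sole option 18(W) is W)
n=20: W (go to 16, an L position)
n=21: W (go to 7, an L position)
n=22: W (go to 11, an L position)
n=23: L (sole option 22(W) is W)
n=24: W (go to 16, an L position)
n=25: L (options 20(W), 24(W) are all W)
n=26: W (go to 13, an L position)
The losing starting values of n are exactly the entries labelled L in this table (11 of them).

0, 2, 5, 7, 9, 11, 13, 16, 19, 23, 25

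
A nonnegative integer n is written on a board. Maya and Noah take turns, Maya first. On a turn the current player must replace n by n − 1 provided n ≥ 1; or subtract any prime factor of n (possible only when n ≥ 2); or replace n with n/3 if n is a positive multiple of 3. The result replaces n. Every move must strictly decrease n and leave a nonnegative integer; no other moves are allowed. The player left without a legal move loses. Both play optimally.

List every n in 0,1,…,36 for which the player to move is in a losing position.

0, 4, 8, 14, 18, 22, 25, 27, 32, 35

Build the W/L table. Terminal = L. A non-terminal position is W if it has a move to some L; otherwise it is L.
n=0: no move → L
n=1: W (go to 0, an L position)
n=2: W (go to 0, an L position)
n=3: W (go to 0, an L position)
n=4: L (options 2(W), 3(W) are all W)
n=5: W (go to 0, an L position)
n=6: W (go to 4, an L position)
n=7: W (go to 0, an L position)
n=8: L (options 6(W), 7(W) are all W)
n=9: W (go to 8, an L position)
n=10: W (go to 8, an L position)
n=11: W (go to 0, an L position)
n=12: W (go to 4, an L position)
n=13: W (go to 0, an L position)
n=14: L (options 7(W), 12(W), 13(W) are all W)
n=15: W (go to 14, an L position)
n=16: W (go to 14, an L position)
n=17: W (go to 0, an L position)
n=18: L (options 6(W), 15(W), 16(W), 17(W) are all W)
n=19: W (go to 0, an L position)
n=20: W (go to 18, an L position)
n=21: W (go to 14, an L position)
n=22: L (options 11(W), 20(W), 21(W) are all W)
n=23: W (go to 0, an L position)
n=24: W (go to 8, an L position)
n=25: L (options 20(W), 24(W) are all W)
n=26: W (go to 25, an L position)
n=27: L (options 9(W), 24(W), 26(W) are all W)
n=28: W (go to 27, an L position)
n=29: W (go to 0, an L position)
n=30: W (go to 25, an L position)
n=31: W (go to 0, an L position)
n=32: L (options 30(W), 31(W) are all W)
n=33: W (go to 22, an L position)
n=34: W (go to 32, an L position)
n=35: L (options 28(W), 30(W), 34(W) are all W)
n=36: W (go to 35, an L position)
The losing starting values of n are exactly the entries labelled L in this table (10 of them).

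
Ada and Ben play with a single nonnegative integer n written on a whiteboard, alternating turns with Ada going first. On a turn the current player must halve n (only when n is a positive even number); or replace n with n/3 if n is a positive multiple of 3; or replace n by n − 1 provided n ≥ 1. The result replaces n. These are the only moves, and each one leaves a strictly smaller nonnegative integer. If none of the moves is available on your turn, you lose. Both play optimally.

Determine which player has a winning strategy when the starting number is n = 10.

Use the standard recursion: the mover loses at a terminal position; elsewhere, the mover wins exactly when some move hands the opponent an L position.
n=0: no move → L
n=1: W (go to 0, an L position)
n=2: L (sole option 1(W) is W)
n=3: W (go to 2, an L position)
n=4: W (go to 2, an L position)
n=5: L (sole option 4(W) is W)
n=6: W (go to 2, an L position)
n=7: L (sole option 6(W) is W)
n=8: W (go to 7, an L position)
n=9: L (options 3(W), 8(W) are all W)
n=10: W (go to 5, an L position)
From 10 Ada can move to 5, reaching an L position.

Ada wins.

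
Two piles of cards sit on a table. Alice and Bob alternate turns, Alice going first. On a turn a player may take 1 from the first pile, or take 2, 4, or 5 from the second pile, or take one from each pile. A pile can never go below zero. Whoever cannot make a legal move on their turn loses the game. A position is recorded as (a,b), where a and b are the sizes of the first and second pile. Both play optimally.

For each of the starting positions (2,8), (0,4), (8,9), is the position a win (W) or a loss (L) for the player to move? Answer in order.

Label each position W (a win for the player to move) or L (a loss). A position with no legal move is L; any other position is W exactly when some move reaches an L, and L when every move reaches a W.
No move ever increases a pile, so every position that can arise here has a ≤ 8 and b ≤ 9; it is enough to label the cells with 0 ≤ a ≤ 8 and 0 ≤ b ≤ 9.
Every move lowers a or b (never raises either), so fill the grid row by row in increasing a, and left to right within a row: each cell's successors are then already labelled.
      b=0  b=1  b=2  b=3  b=4  b=5  b=6  b=7  b=8  b=9
a=0:    L    L    W    W    W    W    W    L    L    W
a=1:    W    W    W    L    L    W    W    W    W    W
a=2:    L    L    W    W    W    W    W    L    L    W
a=3:    W    W    W    L    L    W    W    W    W    W
a=4:    L    L    W    W    W    W    W    L    L    W
a=5:    W    W    W    L    L    W    W    W    W    W
a=6:    L    L    W    W    W    W    W    L    L    W
a=7:    W    W    W    L    L    W    W    W    W    W
a=8:    L    L    W    W    W    W    W    L    L    W
Cells with no legal move (terminal, hence L): (0,0), (0,1).
The remaining L cells, each justified by listing all of its moves:
(0,7): moves to (0,5)(W), (0,3)(W), (0,2)(W); every one is W ⇒ L
(0,8): moves to (0,6)(W), (0,4)(W), (0,3)(W); every one is W ⇒ L
(1,3): moves to (0,3)(W), (1,1)(W), (0,2)(W); every one is W ⇒ L
(1,4): moves to (0,4)(W), (1,2)(W), (1,0)(W), (0,3)(W); every one is W ⇒ L
(2,0): the only move is to (1,0)(W), a W ⇒ L
(2,1): moves to (1,1)(W), (1,0)(W); every one is W ⇒ L
(2,7): moves to (1,7)(W), (2,5)(W), (2,3)(W), (2,2)(W), (1,6)(W); every one is W ⇒ L
(2,8): moves to (1,8)(W), (2,6)(W), (2,4)(W), (2,3)(W), (1,7)(W); every one is W ⇒ L
(3,3): moves to (2,3)(W), (3,1)(W), (2,2)(W); every one is W ⇒ L
(3,4): moves to (2,4)(W), (3,2)(W), (3,0)(W), (2,3)(W); every one is W ⇒ L
(4,0): the only move is to (3,0)(W), a W ⇒ L
(4,1): moves to (3,1)(W), (3,0)(W); every one is W ⇒ L
(4,7): moves to (3,7)(W), (4,5)(W), (4,3)(W), (4,2)(W), (3,6)(W); every one is W ⇒ L
(4,8): moves to (3,8)(W), (4,6)(W), (4,4)(W), (4,3)(W), (3,7)(W); every one is W ⇒ L
(5,3): moves to (4,3)(W), (5,1)(W), (4,2)(W); every one is W ⇒ L
(5,4): moves to (4,4)(W), (5,2)(W), (5,0)(W), (4,3)(W); every one is W ⇒ L
(6,0): the only move is to (5,0)(W), a W ⇒ L
(6,1): moves to (5,1)(W), (5,0)(W); every one is W ⇒ L
(6,7): moves to (5,7)(W), (6,5)(W), (6,3)(W), (6,2)(W), (5,6)(W); every one is W ⇒ L
(6,8): moves to (5,8)(W), (6,6)(W), (6,4)(W), (6,3)(W), (5,7)(W); every one is W ⇒ L
(7,3): moves to (6,3)(W), (7,1)(W), (6,2)(W); every one is W ⇒ L
(7,4): moves to (6,4)(W), (7,2)(W), (7,0)(W), (6,3)(W); every one is W ⇒ L
(8,0): the only move is to (7,0)(W), a W ⇒ L
(8,1): moves to (7,1)(W), (7,0)(W); every one is W ⇒ L
(8,7): moves to (7,7)(W), (8,5)(W), (8,3)(W), (8,2)(W), (7,6)(W); every one is W ⇒ L
(8,8): moves to (7,8)(W), (8,6)(W), (8,4)(W), (8,3)(W), (7,7)(W); every one is W ⇒ L
Every other cell has at least one move into one of the L cells above, so it is W.
(2,8): one of the L cells justified above, so L
(0,4): the move to (0,0) reaches an L cell, so W
(8,9): the move to (8,7) reaches an L cell, so W

(2,8): L, (0,4): W, (8,9): W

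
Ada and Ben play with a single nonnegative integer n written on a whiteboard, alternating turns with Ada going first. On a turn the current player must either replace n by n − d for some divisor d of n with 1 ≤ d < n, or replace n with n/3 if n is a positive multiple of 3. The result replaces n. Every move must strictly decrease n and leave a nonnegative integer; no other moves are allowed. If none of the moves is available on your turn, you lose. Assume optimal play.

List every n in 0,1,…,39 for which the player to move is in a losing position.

0, 1, 4, 7, 9, 11, 13, 15, 17, 19, 23, 25, 28, 31, 36

Classify positions by backward induction: terminal positions (no move available) are L. From any other position, the mover wins iff some move reaches an L.
n=0: no move → L
n=1: no move → L
n=2: can move to 1, which is L ⇒ W
n=3: can move to 1, which is L ⇒ W
n=4: moves to 2(W), 3(W); every one is W ⇒ L
n=5: can move to 4, which is L ⇒ W
n=6: can move to 4, which is L ⇒ W
n=7: the only move is to 6(W), a W ⇒ L
n=8: can move to 4, which is L ⇒ W
n=9: moves to 3(W), 6(W), 8(W); every one is W ⇒ L
n=10: can move to 9, which is L ⇒ W
n=11: the only move is to 10(W), a W ⇒ L
n=12: can move to 4, which is L ⇒ W
n=13: the only move is to 12(W), a W ⇒ L
n=14: can move to 7, which is L ⇒ W
n=15: moves to 5(W), 10(W), 12(W), 14(W); every one is W ⇒ L
n=16: can move to 15, which is L ⇒ W
n=17: the only move is to 16(W), a W ⇒ L
n=18: can move to 9, which is L ⇒ W
n=19: the only move is to 18(W), a W ⇒ L
n=20: can move to 15, which is L ⇒ W
n=21: can move to 7, which is L ⇒ W
n=22: can move to 11, which is L ⇒ W
n=23: the only move is to 22(W), a W ⇒ L
n=24: can move to 23, which is L ⇒ W
n=25: moves to 20(W), 24(W); every one is W ⇒ L
n=26: can move to 13, which is L ⇒ W
n=27: can move to 9, which is L ⇒ W
n=28: moves to 14(W), 21(W), 24(W), 26(W), 27(W); every one is W ⇒ L
n=29: can move to 28, which is L ⇒ W
n=30: can move to 15, which is L ⇒ W
n=31: the only move is to 30(W), a W ⇒ L
n=32: can move to 28, which is L ⇒ W
n=33: can move to 11, which is L ⇒ W
n=34: can move to 17, which is L ⇒ W
n=35: can move to 28, which is L ⇒ W
n=36: moves to 12(W), 18(W), 24(W), 27(W), 30(W), 32(W), 33(W), 34(W), 35(W); every one is W ⇒ L
n=37: can move to 36, which is L ⇒ W
n=38: can move to 19, which is L ⇒ W
n=39: can move to 13, which is L ⇒ W
The losing starting values of n are exactly the entries labelled L in this table (15 of them).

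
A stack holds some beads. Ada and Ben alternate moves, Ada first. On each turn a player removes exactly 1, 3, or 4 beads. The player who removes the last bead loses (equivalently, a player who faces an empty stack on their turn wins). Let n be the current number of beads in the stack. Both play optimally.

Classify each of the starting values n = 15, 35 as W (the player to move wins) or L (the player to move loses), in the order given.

Use the standard recursion: the mover wins at a terminal position; elsewhere, the mover wins exactly when some move hands the opponent an L position.
n=0: no move; the opponent has just taken the last bead and therefore loses → W
n=1: →0(W) only, which is W, so L
n=2: →1(L), so W
n=3: →2(W), 0(W) — all W, so L
n=4: →3(L), so W
n=5: →1(L), so W
n=6: →3(L), so W
n=7: →3(L), so W
n=8: →7(W), 5(W), 4(W) — all W, so L
n=9: →8(L), so W
n=10: →9(W), 7(W), 6(W) — all W, so L
n=11: →10(L), so W
n=12: →8(L), so W
n=13: →10(L), so W
n=14: →10(L), so W
n=15: →14(W), 12(W), 11(W) — all W, so L
n=16: →15(L), so W
n=17: →16(W), 14(W), 13(W) — all W, so L
n=18: →17(L), so W
n=19: →15(L), so W
n=20: →17(L), so W
n=21: →17(L), so W
n=22: →21(W), 19(W), 18(W) — all W, so L
n=23: →22(L), so W
n=24: →23(W), 21(W), 20(W) — all W, so L
n=25: →24(L), so W
n=26: →22(L), so W
n=27: →24(L), so W
n=28: →24(L), so W
n=29: →28(W), 26(W), 25(W) — all W, so L
n=30: →29(L), so W
n=31: →30(W), 28(W), 27(W) — all W, so L
n=32: →31(L), so W
n=33: →29(L), so W
n=34: →31(L), so W
n=35: →31(L), so W

15: L, 35: W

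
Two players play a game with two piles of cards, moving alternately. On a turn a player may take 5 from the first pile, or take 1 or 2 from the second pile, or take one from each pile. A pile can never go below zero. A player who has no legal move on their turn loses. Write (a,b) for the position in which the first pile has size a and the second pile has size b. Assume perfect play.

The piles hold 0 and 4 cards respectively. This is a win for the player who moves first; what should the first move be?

Work bottom-up. With no move the player to move loses. Otherwise the position is W if at least one move leads to an L position for the opponent, and L if every move leads to a W.
No move ever increases a pile, so every position that can arise here has a ≤ 0 and b ≤ 4; it is enough to label the cells with 0 ≤ a ≤ 0 and 0 ≤ b ≤ 4.
Every move lowers a or b (never raises either), so fill the grid row by row in increasing a, and left to right within a row: each cell's successors are then already labelled.
      b=0  b=1  b=2  b=3  b=4
a=0:    L    W    W    L    W
Cells with no legal move (terminal, hence L): (0,0).
The remaining L cells, each justified by listing all of its moves:
(0,3): only reaches (0,2)(W), (0,1)(W), all W → L
Every other cell has at least one move into one of the L cells above, so it is W.
From (0,4), the L positions reachable in one move are: (0,3).

Move to (0,3).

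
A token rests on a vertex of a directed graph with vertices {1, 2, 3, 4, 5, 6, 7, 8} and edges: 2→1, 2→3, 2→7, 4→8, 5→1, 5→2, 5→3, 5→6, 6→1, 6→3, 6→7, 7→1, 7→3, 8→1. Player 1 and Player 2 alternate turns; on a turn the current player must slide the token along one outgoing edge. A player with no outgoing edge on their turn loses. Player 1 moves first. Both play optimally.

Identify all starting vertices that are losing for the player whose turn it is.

Label each position W (a win for the player to move) or L (a loss). A position with no legal move is L; any other position is W exactly when some move reaches an L, and L when every move reaches a W.
Every edge goes from a vertex to one that appears earlier in the order 3, 1, 7, 6, 2, 8, 5, 4, so processing vertices in that order labels each vertex after all of its successors.
3: no outgoing edge → L
1: no outgoing edge → L
7: can move to 1, which is L ⇒ W
6: can move to 1, which is L ⇒ W
2: can move to 1, which is L ⇒ W
8: can move to 1, which is L ⇒ W
5: can move to 1, which is L ⇒ W
4: the only move is to 8(W), a W ⇒ L
The losing starting vertices are exactly the entries labelled L in this table (3 of them).

1, 3, 4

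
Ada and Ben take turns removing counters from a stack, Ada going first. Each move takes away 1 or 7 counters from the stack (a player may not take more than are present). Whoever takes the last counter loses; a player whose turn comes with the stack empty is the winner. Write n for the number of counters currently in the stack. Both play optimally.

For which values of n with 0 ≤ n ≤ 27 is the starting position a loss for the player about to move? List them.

Work bottom-up. With no move the player to move wins. Otherwise the position is W if at least one move leads to an L position for the opponent, and L if every move leads to a W.
n=0: no move; the opponent has just taken the last counter and therefore loses → W
n=1: only reaches 0(W), which is W → L
n=2: reaches L-position 1 → W
n=3: only reaches 2(W), which is W → L
n=4: reaches L-position 3 → W
n=5: only reaches 4(W), which is W → L
n=6: reaches L-position 5 → W
n=7: only reaches 6(W), 0(W), all W → L
n=8: reaches L-position 7 → W
n=9: only reaches 8(W), 2(W), all W → L
n=10: reaches L-position 9 → W
n=11: only reaches 10(W), 4(W), all W → L
n=12: reaches L-position 11 → W
n=13: only reaches 12(W), 6(W), all W → L
n=14: reaches L-position 13 → W
n=15: only reaches 14(W), 8(W), all W → L
n=16: reaches L-position 15 → W
n=17: only reaches 16(W), 10(W), all W → L
n=18: reaches L-position 17 → W
n=19: only reaches 18(W), 12(W), all W → L
n=20: reaches L-position 19 → W
n=21: only reaches 20(W), 14(W), all W → L
n=22: reaches L-position 21 → W
n=23: only reaches 22(W), 16(W), all W → L
n=24: reaches L-position 23 → W
n=25: only reaches 24(W), 18(W), all W → L
n=26: reaches L-position 25 → W
n=27: only reaches 26(W), 20(W), all W → L
Reading off the rows marked L gives the requested list; there are 14 such values of n.

1, 3, 5, 7, 9, 11, 13, 15, 17, 19, 21, 23, 25, 27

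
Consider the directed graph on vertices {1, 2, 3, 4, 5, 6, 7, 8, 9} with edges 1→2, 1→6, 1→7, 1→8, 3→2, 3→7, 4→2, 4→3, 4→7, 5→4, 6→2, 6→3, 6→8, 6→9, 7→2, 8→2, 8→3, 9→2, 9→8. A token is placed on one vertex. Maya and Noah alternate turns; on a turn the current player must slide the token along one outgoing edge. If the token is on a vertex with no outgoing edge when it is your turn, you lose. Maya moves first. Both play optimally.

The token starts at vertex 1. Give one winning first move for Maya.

Move to 2.

Classify positions by backward induction: terminal positions (no move available) are L. From any other position, the mover wins iff some move reaches an L.
Every edge goes from a vertex to one that appears earlier in the order 2, 7, 3, 4, 8, 9, 6, 5, 1, so processing vertices in that order labels each vertex after all of its successors.
2: no outgoing edge → L
7: reaches L-position 2 → W
3: reaches L-position 2 → W
4: reaches L-position 2 → W
8: reaches L-position 2 → W
9: reaches L-position 2 → W
6: reaches L-position 2 → W
5: only reaches 4(W), which is W → L
1: reaches L-position 2 → W
From 1, the L positions reachable in one move are: 2.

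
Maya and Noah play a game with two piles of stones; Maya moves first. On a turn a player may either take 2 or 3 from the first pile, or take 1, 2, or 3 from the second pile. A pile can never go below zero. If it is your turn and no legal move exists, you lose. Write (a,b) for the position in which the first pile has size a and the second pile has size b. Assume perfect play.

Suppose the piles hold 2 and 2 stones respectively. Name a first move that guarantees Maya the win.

Compute win/loss labels from the base case upward. A position with no move is L. Any other position is W if it can reach an L in one move, else L.
No move ever increases a pile, so every position that can arise here has a ≤ 2 and b ≤ 2; it is enough to label the cells with 0 ≤ a ≤ 2 and 0 ≤ b ≤ 2.
Every move lowers a or b (never raises either), so fill the grid row by row in increasing a, and left to right within a row: each cell's successors are then already labelled.
      b=0  b=1  b=2
a=0:    L    W    W
a=1:    L    W    W
a=2:    W    L    W
Cells with no legal move (terminal, hence L): (0,0), (1,0).
The remaining L cells, each justified by listing all of its moves:
(2,1): →(0,1)(W), (2,0)(W) — all W, so L
Every other cell has at least one move into one of the L cells above, so it is W.
From (2,2), the L positions reachable in one move are: (2,1).

Move to (2,1).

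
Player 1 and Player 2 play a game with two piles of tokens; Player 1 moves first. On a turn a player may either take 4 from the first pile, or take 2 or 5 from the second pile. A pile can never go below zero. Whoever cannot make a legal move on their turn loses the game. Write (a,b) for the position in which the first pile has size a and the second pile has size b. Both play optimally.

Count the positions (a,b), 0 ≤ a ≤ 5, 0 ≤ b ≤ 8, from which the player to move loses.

Positions with no move are L. A position that does have a move is losing for the player to move precisely when every available move leads to a winning position for the opponent. Fill in the labels:
Every move lowers a or b (never raises either), so fill the grid row by row in increasing a, and left to right within a row: each cell's successors are then already labelled.
      b=0  b=1  b=2  b=3  b=4  b=5  b=6  b=7  b=8
a=0:    L    L    W    W    L    W    W    L    L
a=1:    L    L    W    W    L    W    W    L    L
a=2:    L    L    W    W    L    W    W    L    L
a=3:    L    L    W    W    L    W    W    L    L
a=4:    W    W    L    L    W    W    L    W    W
a=5:    W    W    L    L    W    W    L    W    W
Cells with no legal move (terminal, hence L): (0,0), (0,1), (1,0), (1,1), (2,0), (2,1), (3,0), (3,1).
The remaining L cells, each justified by listing all of its moves:
(0,4): only reaches (0,2)(W), which is W → L
(0,7): only reaches (0,5)(W), (0,2)(W), all W → L
(0,8): only reaches (0,6)(W), (0,3)(W), all W → L
(1,4): only reaches (1,2)(W), which is W → L
(1,7): only reaches (1,5)(W), (1,2)(W), all W → L
(1,8): only reaches (1,6)(W), (1,3)(W), all W → L
(2,4): only reaches (2,2)(W), which is W → L
(2,7): only reaches (2,5)(W), (2,2)(W), all W → L
(2,8): only reaches (2,6)(W), (2,3)(W), all W → L
(3,4): only reaches (3,2)(W), which is W → L
(3,7): only reaches (3,5)(W), (3,2)(W), all W → L
(3,8): only reaches (3,6)(W), (3,3)(W), all W → L
(4,2): only reaches (0,2)(W), (4,0)(W), all W → L
(4,3): only reaches (0,3)(W), (4,1)(W), all W → L
(4,6): only reaches (0,6)(W), (4,4)(W), (4,1)(W), all W → L
(5,2): only reaches (1,2)(W), (5,0)(W), all W → L
(5,3): only reaches (1,3)(W), (5,1)(W), all W → L
(5,6): only reaches (1,6)(W), (5,4)(W), (5,1)(W), all W → L
Every other cell has at least one move into one of the L cells above, so it is W.
L cells per row: a=0: 5, a=1: 5, a=2: 5, a=3: 5, a=4: 3, a=5: 3; total 26.

26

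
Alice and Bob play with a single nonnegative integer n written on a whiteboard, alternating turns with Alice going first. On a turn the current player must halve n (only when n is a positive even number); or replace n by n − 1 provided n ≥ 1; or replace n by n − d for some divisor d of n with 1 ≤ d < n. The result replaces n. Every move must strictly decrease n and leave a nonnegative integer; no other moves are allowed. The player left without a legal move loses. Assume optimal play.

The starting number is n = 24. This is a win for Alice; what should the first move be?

Move to 21.

Compute win/loss labels from the base case upward. A position with no move is L. Any other position is W if it can reach an L in one move, else L.
n=0: no move → L
n=1: W (go to 0, an L position)
n=2: L (sole option 1(W) is W)
n=3: W (go to 2, an L position)
n=4: W (go to 2, an L position)
n=5: L (sole option 4(W) is W)
n=6: W (go to 5, an L position)
n=7: L (sole option 6(W) is W)
n=8: W (go to 7, an L position)
n=9: L (options 6(W), 8(W) are all W)
n=10: W (go to 5, an L position)
n=11: L (sole option 10(W) is W)
n=12: W (go to 9, an L position)
n=13: L (sole option 12(W) is W)
n=14: W (go to 7, an L position)
n=15: L (options 10(W), 12(W), 14(W) are all W)
n=16: W (go to 15, an L position)
n=17: L (sole option 16(W) is W)
n=18: W (go to 9, an L position)
n=19: L (sole option 18(W) is W)
n=20: W (go to 15, an L position)
n=21: L (options 14(W), 18(W), 20(W) are all W)
n=22: W (go to 11, an L position)
n=23: L (sole option 22(W) is W)
n=24: W (go to 21, an L position)
From 24, the L positions reachable in one move are: 21, 23. Any move reaching one of these is winning.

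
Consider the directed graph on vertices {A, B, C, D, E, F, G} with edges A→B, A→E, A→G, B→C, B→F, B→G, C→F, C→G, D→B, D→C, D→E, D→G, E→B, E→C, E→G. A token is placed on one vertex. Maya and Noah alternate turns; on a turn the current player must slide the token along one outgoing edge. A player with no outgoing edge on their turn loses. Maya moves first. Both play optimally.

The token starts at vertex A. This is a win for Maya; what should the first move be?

Move to G.

Label each position W (a win for the player to move) or L (a loss). A position with no legal move is L; any other position is W exactly when some move reaches an L, and L when every move reaches a W.
Every edge goes from a vertex to one that appears earlier in the order F, G, C, B, E, A, D, so processing vertices in that order labels each vertex after all of its successors.
F: no outgoing edge → L
G: no outgoing edge → L
C: W (go to G, an L position)
B: W (go to G, an L position)
E: W (go to G, an L position)
A: W (go to G, an L position)
D: W (go to G, an L position)
From A, the L positions reachable in one move are: G.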